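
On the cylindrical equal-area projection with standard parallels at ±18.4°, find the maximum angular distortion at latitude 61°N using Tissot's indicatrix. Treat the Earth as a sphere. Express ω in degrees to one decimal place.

Cylindrical equal-area (φ₀ = 18.4°): h = cos φ / cos 18.4° along meridians, k = cos 18.4° / cos φ along parallels; h·k = 1.
At 61°: h = 0.5109, k = 1.957; principal scales a = 1.957, b = 0.5109.
sin(ω/2) = (a − b)/(a + b) = 1.446/2.468 = 0.5860, so ω = 2 arcsin(0.5860) ≈ 71.7°.

71.7°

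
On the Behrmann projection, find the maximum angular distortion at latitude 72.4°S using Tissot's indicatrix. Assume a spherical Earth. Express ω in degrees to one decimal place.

103.0°

Behrmann is a cylindrical equal-area projection with standard parallels at ±30°. Cylindrical equal-area (φ₀ = 30°): h = cos φ / cos 30° along meridians, k = cos 30° / cos φ along parallels; h·k = 1.
At 72.4°: h = 0.3491, k = 2.864; principal scales a = 2.864, b = 0.3491.
sin(ω/2) = (a − b)/(a + b) = 2.515/3.213 = 0.7827, so ω = 2 arcsin(0.7827) ≈ 103.0°.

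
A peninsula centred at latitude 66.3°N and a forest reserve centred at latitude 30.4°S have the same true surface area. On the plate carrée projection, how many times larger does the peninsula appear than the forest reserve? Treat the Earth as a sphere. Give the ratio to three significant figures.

2.15

Plate carrée maps x = Rλ, y = Rφ. The meridian scale is h = 1 and the parallel scale is k = 1/cos φ = sec φ.
Areal scale at 66.3°: h·k = 1.000 × 2.488 = 2.488.
Areal scale at 30.4°: h·k = 1.000 × 1.159 = 1.159.
Ratio = 2.488/1.159 ≈ 2.15.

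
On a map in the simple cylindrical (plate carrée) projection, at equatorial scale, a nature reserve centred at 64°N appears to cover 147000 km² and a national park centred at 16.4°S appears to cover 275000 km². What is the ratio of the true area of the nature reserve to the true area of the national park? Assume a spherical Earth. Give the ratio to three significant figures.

On the plate carrée, areal scale = h·k = 1 × sec φ, so true area = apparent × cos φ.
True area of nature reserve: 147000 × cos(64°) = 147000 × 0.4384 = 64440 km².
True area of national park: 275000 × cos(16.4°) = 275000 × 0.9593 = 263800 km².
Ratio = 64440 / 263800 ≈ 0.244.

0.244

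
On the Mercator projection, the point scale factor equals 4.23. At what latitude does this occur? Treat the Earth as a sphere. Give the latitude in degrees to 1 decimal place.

76.3°

Mercator scale is k = sec φ = 1/cos φ.
1/cos φ = 4.23  ⇒  cos φ = 0.2364  ⇒  φ = arccos(0.2364) ≈ 76.3°.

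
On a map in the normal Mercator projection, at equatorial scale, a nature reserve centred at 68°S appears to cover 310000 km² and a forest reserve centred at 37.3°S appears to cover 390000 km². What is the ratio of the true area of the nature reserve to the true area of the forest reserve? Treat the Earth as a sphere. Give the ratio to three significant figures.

0.176

Since Mercator area scale is 1/cos²φ, the true area equals the apparent area multiplied by cos²φ.
True area of nature reserve: 310000 × cos²(68°) = 310000 × 0.1403 = 43500 km².
True area of forest reserve: 390000 × cos²(37.3°) = 390000 × 0.6328 = 246800 km².
Ratio = 43500 / 246800 ≈ 0.176.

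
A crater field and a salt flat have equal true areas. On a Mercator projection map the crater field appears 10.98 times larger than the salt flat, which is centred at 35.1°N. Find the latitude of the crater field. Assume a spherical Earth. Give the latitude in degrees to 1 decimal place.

75.7°

For equal true areas on Mercator, apparent areas scale as sec²φ, so the ratio is cos²φ₂ / cos²φ₁.
cos²φ₂ / cos²φ₁ = 10.98  ⇒  cos φ₁ = cos 35.1° / √10.98 = 0.8181/3.314 = 0.2469.
φ₁ = arccos(0.2469) ≈ 75.7°.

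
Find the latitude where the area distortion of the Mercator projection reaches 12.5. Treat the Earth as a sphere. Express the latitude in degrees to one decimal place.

73.6°

Mercator areal scale is sec²φ.
sec²φ = 12.5  ⇒  cos²φ = 0.08000  ⇒  cos φ = 0.2828.
φ = arccos(0.2828) ≈ 73.6°.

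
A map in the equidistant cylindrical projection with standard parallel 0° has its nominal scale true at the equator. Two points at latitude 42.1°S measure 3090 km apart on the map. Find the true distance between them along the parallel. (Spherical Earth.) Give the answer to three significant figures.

In the plate carrée (x = Rλ, y = Rφ), meridians are true-scale (h = 1) and parallels are stretched by k = sec φ.
Along the parallel at 42.1°, map distances are exaggerated by k = sec 42.1° = 1.348.
True distance = 3090 / 1.348 = 3090 × cos 42.1° ≈ 2290 km.

2290 km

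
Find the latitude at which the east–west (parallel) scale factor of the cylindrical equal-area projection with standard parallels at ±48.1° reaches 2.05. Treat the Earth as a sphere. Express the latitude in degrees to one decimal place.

For cylindrical equal-area with standard parallel φ₀, h = cos φ / cos φ₀ and k = cos φ₀ / cos φ, so h·k = 1.
k = cos φ₀ / cos φ = 2.05  ⇒  cos φ = cos 48.1° / 2.05 = 0.3258.
φ = arccos(0.3258) ≈ 71.0°.

71.0°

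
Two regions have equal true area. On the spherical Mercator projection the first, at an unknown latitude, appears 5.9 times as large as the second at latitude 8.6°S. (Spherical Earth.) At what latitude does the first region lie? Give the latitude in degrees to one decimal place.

66.0°

On Mercator, (apparent₁)/(apparent₂) = sec²φ₁ / sec²φ₂ when true areas are equal.
cos²φ₂ / cos²φ₁ = 5.9  ⇒  cos φ₁ = cos 8.6° / √5.9 = 0.9888/2.429 = 0.4071.
φ₁ = arccos(0.4071) ≈ 66.0°.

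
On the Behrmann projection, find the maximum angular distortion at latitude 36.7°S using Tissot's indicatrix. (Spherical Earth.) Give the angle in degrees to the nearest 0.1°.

8.8°

The Behrmann projection is cylindrical equal-area with φ₀ = 30°. For cylindrical equal-area with standard parallel φ₀, h = cos φ / cos φ₀ and k = cos φ₀ / cos φ, so h·k = 1.
At 36.7°: h = 0.9258, k = 1.080; principal scales a = 1.080, b = 0.9258.
sin(ω/2) = (a − b)/(a + b) = 0.1543/2.006 = 0.07693, so ω = 2 arcsin(0.07693) ≈ 8.8°.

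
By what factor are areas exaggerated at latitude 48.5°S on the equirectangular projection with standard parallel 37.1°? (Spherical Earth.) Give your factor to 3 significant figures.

With standard parallel φ₀ = 37.1°, the equirectangular projection gives x = Rλ cos φ₀, y = Rφ, so h = 1 and k = cos 37.1° / cos φ.
Areal scale = h·k = 1 × cos φ₀ / cos φ; at 48.5°, h = 1.000, k = 1.204, so h·k = 1.204.

1.20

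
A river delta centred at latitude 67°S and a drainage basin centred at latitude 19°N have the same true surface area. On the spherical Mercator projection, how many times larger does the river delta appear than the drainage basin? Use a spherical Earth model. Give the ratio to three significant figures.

5.86

On Mercator, area is exaggerated by sec²φ = 1/cos²φ.
At 67°: sec²(67°) = 1/0.3907² = 6.550.
At 19°: sec²(19°) = 1/0.9455² = 1.119.
Ratio = 6.550/1.119 = cos²(19°)/cos²(67°) ≈ 5.86.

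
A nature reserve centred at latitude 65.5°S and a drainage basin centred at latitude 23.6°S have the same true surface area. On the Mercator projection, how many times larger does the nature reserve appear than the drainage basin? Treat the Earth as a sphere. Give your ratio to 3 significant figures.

4.88

On Mercator, area is exaggerated by sec²φ = 1/cos²φ.
At 65.5°: sec²(65.5°) = 1/0.4147² = 5.815.
At 23.6°: sec²(23.6°) = 1/0.9164² = 1.191.
Ratio = 5.815/1.191 = cos²(23.6°)/cos²(65.5°) ≈ 4.88.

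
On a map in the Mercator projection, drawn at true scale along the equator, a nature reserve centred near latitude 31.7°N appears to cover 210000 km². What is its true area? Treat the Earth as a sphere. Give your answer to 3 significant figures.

For Mercator, h = k = sec φ (a conformal cylindrical projection has a single point scale, 1/cos φ).
Areal scale = k² = sec²φ = 1/cos²(31.7°) = 1/0.8508² = 1.381.
True area = apparent / (areal scale) = 210000 / 1.381 ≈ 152000 km².

152000 km²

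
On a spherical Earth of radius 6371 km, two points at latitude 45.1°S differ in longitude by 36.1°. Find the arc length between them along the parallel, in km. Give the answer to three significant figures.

Arc length along a parallel = R cos φ · Δλ (with Δλ in radians).
= 6371 × cos 45.1° × (36.1° × π/180) = 6371 × 0.7059 × 0.6301 ≈ 2830 km.

2830 km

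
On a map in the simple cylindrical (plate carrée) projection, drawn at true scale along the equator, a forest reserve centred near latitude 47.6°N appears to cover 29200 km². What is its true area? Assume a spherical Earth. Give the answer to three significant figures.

19700 km²

Plate carrée maps x = Rλ, y = Rφ. The meridian scale is h = 1 and the parallel scale is k = 1/cos φ = sec φ.
Areal scale = h·k = 1 × sec φ; at 47.6°, h = 1.000, k = 1.483, so h·k = 1.483.
True area = apparent / (areal scale) = 29200 / 1.483 ≈ 19700 km².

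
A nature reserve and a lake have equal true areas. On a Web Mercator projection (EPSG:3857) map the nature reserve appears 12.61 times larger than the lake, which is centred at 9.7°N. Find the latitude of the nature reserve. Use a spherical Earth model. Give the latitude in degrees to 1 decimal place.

73.9°

Mercator areal scale is sec²φ, so apparent-area ratio = sec²φ₁ / sec²φ₂ = cos²φ₂ / cos²φ₁.
cos²φ₂ / cos²φ₁ = 12.61  ⇒  cos φ₁ = cos 9.7° / √12.61 = 0.9857/3.551 = 0.2776.
φ₁ = arccos(0.2776) ≈ 73.9°.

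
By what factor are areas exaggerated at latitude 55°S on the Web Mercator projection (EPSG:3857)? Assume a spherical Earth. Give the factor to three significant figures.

Mercator is conformal, so the point scale is isotropic: h = k = sec φ = 1/cos φ.
Areal scale = k² = sec²φ = 1/cos²(55°) = 1/0.5736² = 3.040.

3.04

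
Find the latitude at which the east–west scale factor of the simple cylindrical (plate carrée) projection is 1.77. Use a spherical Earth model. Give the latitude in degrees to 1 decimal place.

55.6°

Plate carrée: h = 1, k = sec φ along parallels.
sec φ = 1.77  ⇒  cos φ = 0.5650  ⇒  φ ≈ 55.6°.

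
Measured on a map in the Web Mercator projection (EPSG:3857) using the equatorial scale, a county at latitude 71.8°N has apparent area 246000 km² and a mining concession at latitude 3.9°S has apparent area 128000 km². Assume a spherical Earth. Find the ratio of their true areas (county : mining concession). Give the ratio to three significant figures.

Mercator's areal exaggeration is sec²φ; hence true area = (apparent area) · cos²φ.
True area of county: 246000 × cos²(71.8°) = 246000 × 0.09755 = 24000 km².
True area of mining concession: 128000 × cos²(3.9°) = 128000 × 0.9954 = 127400 km².
Ratio = 24000 / 127400 ≈ 0.188.

0.188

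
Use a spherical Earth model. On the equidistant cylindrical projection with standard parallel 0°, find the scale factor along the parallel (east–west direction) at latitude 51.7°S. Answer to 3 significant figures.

For the equirectangular projection with φ₀ = 0 (plate carrée), h = 1 along meridians and k = sec φ along parallels.
k = 1/cos 51.7° = 1/0.6198 = 1.613.

1.61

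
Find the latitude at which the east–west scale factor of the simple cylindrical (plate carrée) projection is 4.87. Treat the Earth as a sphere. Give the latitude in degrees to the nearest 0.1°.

Plate carrée: h = 1, k = sec φ along parallels.
sec φ = 4.87  ⇒  cos φ = 0.2053  ⇒  φ ≈ 78.2°.

78.2°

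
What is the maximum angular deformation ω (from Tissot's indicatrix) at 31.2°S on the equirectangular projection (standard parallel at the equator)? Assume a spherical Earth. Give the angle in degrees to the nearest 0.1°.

8.9°

For the equirectangular projection with φ₀ = 0 (plate carrée), h = 1 along meridians and k = sec φ along parallels.
At 31.2°: h = 1.000, k = 1.169; principal scales a = 1.169, b = 1.000.
sin(ω/2) = (a − b)/(a + b) = 0.1691/2.169 = 0.07796, so ω = 2 arcsin(0.07796) ≈ 8.9°.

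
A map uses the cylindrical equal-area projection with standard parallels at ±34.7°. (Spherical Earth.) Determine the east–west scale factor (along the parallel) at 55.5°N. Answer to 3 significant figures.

A cylindrical equal-area projection with standard parallel φ₀ has meridian scale h = cos φ / cos φ₀ and parallel scale k = cos φ₀ / cos φ (so areas are preserved, h·k = 1).
k = cos 34.7° / cos 55.5° = 0.8221/0.5664 = 1.452.

1.45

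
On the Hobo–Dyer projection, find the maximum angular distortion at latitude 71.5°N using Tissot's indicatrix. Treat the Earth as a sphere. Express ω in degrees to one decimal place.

The Hobo–Dyer projection is cylindrical equal-area with φ₀ = 37.5°. For cylindrical equal-area with standard parallel φ₀, h = cos φ / cos φ₀ and k = cos φ₀ / cos φ, so h·k = 1.
At 71.5°: h = 0.4000, k = 2.500; principal scales a = 2.500, b = 0.4000.
sin(ω/2) = (a − b)/(a + b) = 2.100/2.900 = 0.7242, so ω = 2 arcsin(0.7242) ≈ 92.8°.

92.8°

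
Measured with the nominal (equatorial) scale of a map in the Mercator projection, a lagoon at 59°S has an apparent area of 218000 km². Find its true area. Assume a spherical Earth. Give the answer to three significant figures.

57800 km²

Mercator is conformal, so the point scale is isotropic: h = k = sec φ = 1/cos φ.
Areal scale = k² = sec²φ = 1/cos²(59°) = 1/0.5150² = 3.770.
True area = apparent / (areal scale) = 218000 / 3.770 ≈ 57800 km².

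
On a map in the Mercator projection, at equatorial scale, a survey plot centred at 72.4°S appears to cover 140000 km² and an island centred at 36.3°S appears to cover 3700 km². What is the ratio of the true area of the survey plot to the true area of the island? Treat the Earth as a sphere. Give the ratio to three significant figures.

5.33

Since Mercator area scale is 1/cos²φ, the true area equals the apparent area multiplied by cos²φ.
True area of survey plot: 140000 × cos²(72.4°) = 140000 × 0.09143 = 12800 km².
True area of island: 3700 × cos²(36.3°) = 3700 × 0.6495 = 2403 km².
Ratio = 12800 / 2403 ≈ 5.33.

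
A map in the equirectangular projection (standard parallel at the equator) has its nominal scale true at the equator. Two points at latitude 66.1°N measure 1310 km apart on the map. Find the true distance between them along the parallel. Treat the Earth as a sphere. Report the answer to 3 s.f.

531 km

In the plate carrée (x = Rλ, y = Rφ), meridians are true-scale (h = 1) and parallels are stretched by k = sec φ.
Along the parallel at 66.1°, map distances are exaggerated by k = sec 66.1° = 2.468.
True distance = 1310 / 2.468 = 1310 × cos 66.1° ≈ 531 km.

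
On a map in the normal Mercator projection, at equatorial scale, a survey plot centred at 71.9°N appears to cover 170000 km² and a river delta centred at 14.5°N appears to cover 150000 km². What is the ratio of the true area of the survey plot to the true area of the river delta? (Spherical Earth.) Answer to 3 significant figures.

0.117

Mercator's areal exaggeration is sec²φ; hence true area = (apparent area) · cos²φ.
True area of survey plot: 170000 × cos²(71.9°) = 170000 × 0.09652 = 16410 km².
True area of river delta: 150000 × cos²(14.5°) = 150000 × 0.9373 = 140600 km².
Ratio = 16410 / 140600 ≈ 0.117.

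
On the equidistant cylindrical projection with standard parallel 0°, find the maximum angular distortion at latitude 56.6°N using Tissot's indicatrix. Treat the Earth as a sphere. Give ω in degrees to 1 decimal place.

Plate carrée maps x = Rλ, y = Rφ. The meridian scale is h = 1 and the parallel scale is k = 1/cos φ = sec φ.
At 56.6°: h = 1.000, k = 1.817; principal scales a = 1.817, b = 1.000.
sin(ω/2) = (a − b)/(a + b) = 0.8166/2.817 = 0.2899, so ω = 2 arcsin(0.2899) ≈ 33.7°.

33.7°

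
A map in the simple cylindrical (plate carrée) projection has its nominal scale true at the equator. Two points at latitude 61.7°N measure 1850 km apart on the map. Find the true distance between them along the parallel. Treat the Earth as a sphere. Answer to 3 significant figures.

Plate carrée maps x = Rλ, y = Rφ. The meridian scale is h = 1 and the parallel scale is k = 1/cos φ = sec φ.
Along the parallel at 61.7°, map distances are exaggerated by k = sec 61.7° = 2.109.
True distance = 1850 / 2.109 = 1850 × cos 61.7° ≈ 877 km.

877 km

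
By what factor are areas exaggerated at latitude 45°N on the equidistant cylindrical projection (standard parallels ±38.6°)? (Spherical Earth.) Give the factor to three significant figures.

1.11

In the equirectangular projection with standard parallel φ₀ = 38.6° (x = Rλ cos φ₀, y = Rφ), meridians are true-scale (h = 1) and the parallel scale is k = cos φ₀ / cos φ.
Areal scale = h·k = 1 × cos φ₀ / cos φ; at 45°, h = 1.000, k = 1.105, so h·k = 1.105.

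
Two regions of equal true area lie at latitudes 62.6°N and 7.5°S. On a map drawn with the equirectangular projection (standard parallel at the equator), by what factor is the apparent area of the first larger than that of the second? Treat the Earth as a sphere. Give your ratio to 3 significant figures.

In the plate carrée (x = Rλ, y = Rφ), meridians are true-scale (h = 1) and parallels are stretched by k = sec φ.
Areal scale at 62.6°: h·k = 1.000 × 2.173 = 2.173.
Areal scale at 7.5°: h·k = 1.000 × 1.009 = 1.009.
Ratio = 2.173/1.009 ≈ 2.15.

2.15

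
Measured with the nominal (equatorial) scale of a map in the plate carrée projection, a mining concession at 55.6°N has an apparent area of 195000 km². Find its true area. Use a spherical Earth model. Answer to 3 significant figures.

In the plate carrée (x = Rλ, y = Rφ), meridians are true-scale (h = 1) and parallels are stretched by k = sec φ.
Areal scale = h·k = 1 × sec φ; at 55.6°, h = 1.000, k = 1.770, so h·k = 1.770.
True area = apparent / (areal scale) = 195000 / 1.770 ≈ 110000 km².

110000 km²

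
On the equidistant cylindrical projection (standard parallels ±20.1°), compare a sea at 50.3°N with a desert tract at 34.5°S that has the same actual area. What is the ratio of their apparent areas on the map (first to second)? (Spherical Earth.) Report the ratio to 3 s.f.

The equidistant cylindrical projection with φ₀ = 20.1° has h = 1 (meridians true) and k = cos φ₀ / cos φ along parallels.
Areal scale at 50.3°: h·k = 1.000 × 1.470 = 1.470.
Areal scale at 34.5°: h·k = 1.000 × 1.140 = 1.140.
Ratio = 1.470/1.140 ≈ 1.29.

1.29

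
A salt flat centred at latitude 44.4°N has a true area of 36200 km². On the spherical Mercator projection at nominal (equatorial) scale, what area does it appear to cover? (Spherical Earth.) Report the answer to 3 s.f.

70900 km²

Mercator is conformal, so the point scale is isotropic: h = k = sec φ = 1/cos φ.
Areal scale = k² = sec²φ = 1/cos²(44.4°) = 1/0.7145² = 1.959.
Apparent area = 36200 × 1.959 ≈ 70900 km².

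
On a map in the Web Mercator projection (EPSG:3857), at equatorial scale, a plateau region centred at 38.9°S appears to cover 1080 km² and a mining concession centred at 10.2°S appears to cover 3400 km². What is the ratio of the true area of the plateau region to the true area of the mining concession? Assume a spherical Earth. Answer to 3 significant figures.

0.199

On Mercator the areal scale is sec²φ, so true area = apparent × cos²φ.
True area of plateau region: 1080 × cos²(38.9°) = 1080 × 0.6057 = 654.1 km².
True area of mining concession: 3400 × cos²(10.2°) = 3400 × 0.9686 = 3293 km².
Ratio = 654.1 / 3293 ≈ 0.199.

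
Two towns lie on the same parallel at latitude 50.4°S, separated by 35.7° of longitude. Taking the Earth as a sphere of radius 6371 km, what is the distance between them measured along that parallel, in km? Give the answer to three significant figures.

2530 km

Arc length along a parallel = R cos φ · Δλ (with Δλ in radians).
= 6371 × cos 50.4° × (35.7° × π/180) = 6371 × 0.6374 × 0.6231 ≈ 2530 km.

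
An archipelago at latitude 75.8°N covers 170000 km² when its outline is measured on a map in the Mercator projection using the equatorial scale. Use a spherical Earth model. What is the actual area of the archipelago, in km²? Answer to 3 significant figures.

10200 km²

Mercator is conformal, so the point scale is isotropic: h = k = sec φ = 1/cos φ.
Areal scale = k² = sec²φ = 1/cos²(75.8°) = 1/0.2453² = 16.62.
True area = apparent / (areal scale) = 170000 / 16.62 ≈ 10200 km².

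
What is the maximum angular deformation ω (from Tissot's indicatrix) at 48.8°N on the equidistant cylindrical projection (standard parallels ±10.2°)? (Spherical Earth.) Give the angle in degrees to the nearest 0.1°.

22.9°

With standard parallel φ₀ = 10.2°, the equirectangular projection gives x = Rλ cos φ₀, y = Rφ, so h = 1 and k = cos 10.2° / cos φ.
At 48.8°: h = 1.000, k = 1.494; principal scales a = 1.494, b = 1.000.
sin(ω/2) = (a − b)/(a + b) = 0.4942/2.494 = 0.1981, so ω = 2 arcsin(0.1981) ≈ 22.9°.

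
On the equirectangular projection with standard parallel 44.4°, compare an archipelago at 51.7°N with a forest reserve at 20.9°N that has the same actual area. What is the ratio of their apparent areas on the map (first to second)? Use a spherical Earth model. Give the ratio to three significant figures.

The equidistant cylindrical projection with φ₀ = 44.4° has h = 1 (meridians true) and k = cos φ₀ / cos φ along parallels.
Areal scale at 51.7°: h·k = 1.000 × 1.153 = 1.153.
Areal scale at 20.9°: h·k = 1.000 × 0.7648 = 0.7648.
Ratio = 1.153/0.7648 ≈ 1.51.

1.51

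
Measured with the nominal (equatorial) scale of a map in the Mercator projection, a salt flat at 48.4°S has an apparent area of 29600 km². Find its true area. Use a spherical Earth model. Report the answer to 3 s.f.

For Mercator, h = k = sec φ (a conformal cylindrical projection has a single point scale, 1/cos φ).
Areal scale = k² = sec²φ = 1/cos²(48.4°) = 1/0.6639² = 2.269.
True area = apparent / (areal scale) = 29600 / 2.269 ≈ 13000 km².

13000 km²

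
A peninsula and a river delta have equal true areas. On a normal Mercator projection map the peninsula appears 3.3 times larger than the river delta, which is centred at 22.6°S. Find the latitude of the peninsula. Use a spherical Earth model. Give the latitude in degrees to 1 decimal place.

59.5°

Mercator areal scale is sec²φ, so apparent-area ratio = sec²φ₁ / sec²φ₂ = cos²φ₂ / cos²φ₁.
cos²φ₂ / cos²φ₁ = 3.3  ⇒  cos φ₁ = cos 22.6° / √3.3 = 0.9232/1.817 = 0.5082.
φ₁ = arccos(0.5082) ≈ 59.5°.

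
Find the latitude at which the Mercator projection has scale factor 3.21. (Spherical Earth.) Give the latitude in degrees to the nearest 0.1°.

71.8°

Mercator scale is k = sec φ = 1/cos φ.
1/cos φ = 3.21  ⇒  cos φ = 0.3115  ⇒  φ = arccos(0.3115) ≈ 71.8°.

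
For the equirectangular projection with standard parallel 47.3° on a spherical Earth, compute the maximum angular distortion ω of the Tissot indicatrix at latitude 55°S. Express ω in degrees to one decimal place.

9.6°

With standard parallel φ₀ = 47.3°, the equirectangular projection gives x = Rλ cos φ₀, y = Rφ, so h = 1 and k = cos 47.3° / cos φ.
At 55°: h = 1.000, k = 1.182; principal scales a = 1.182, b = 1.000.
sin(ω/2) = (a − b)/(a + b) = 0.1823/2.182 = 0.08355, so ω = 2 arcsin(0.08355) ≈ 9.6°.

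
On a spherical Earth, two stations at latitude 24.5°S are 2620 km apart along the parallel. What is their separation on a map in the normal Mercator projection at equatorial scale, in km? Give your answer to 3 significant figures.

2880 km

The Mercator projection is conformal; its linear scale factor is the same in every direction and equals sec φ = 1/cos φ.
Along the parallel, k = sec 24.5° = 1/0.9100 = 1.099.
Map distance = 2620 × 1.099 ≈ 2880 km.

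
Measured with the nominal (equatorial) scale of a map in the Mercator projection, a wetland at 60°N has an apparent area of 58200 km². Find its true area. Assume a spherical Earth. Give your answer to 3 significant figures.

14600 km²

For Mercator, h = k = sec φ (a conformal cylindrical projection has a single point scale, 1/cos φ).
Areal scale = k² = sec²φ = 1/cos²(60°) = 1/0.5000² = 4.000.
True area = apparent / (areal scale) = 58200 / 4.000 ≈ 14600 km².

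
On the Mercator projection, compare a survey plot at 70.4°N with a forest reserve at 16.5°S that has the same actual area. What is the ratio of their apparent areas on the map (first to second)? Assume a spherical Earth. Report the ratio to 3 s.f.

Mercator areal scale is sec²φ.
At 70.4°: sec²(70.4°) = 1/0.3355² = 8.887.
At 16.5°: sec²(16.5°) = 1/0.9588² = 1.088.
Ratio = 8.887/1.088 = cos²(16.5°)/cos²(70.4°) ≈ 8.17.

8.17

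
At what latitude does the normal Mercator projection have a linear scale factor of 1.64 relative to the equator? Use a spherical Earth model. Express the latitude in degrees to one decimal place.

Mercator scale is k = sec φ = 1/cos φ.
1/cos φ = 1.64  ⇒  cos φ = 0.6098  ⇒  φ = arccos(0.6098) ≈ 52.4°.

52.4°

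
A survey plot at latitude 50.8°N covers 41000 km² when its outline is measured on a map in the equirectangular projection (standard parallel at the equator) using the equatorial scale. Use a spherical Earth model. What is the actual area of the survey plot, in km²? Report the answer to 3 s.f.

In the plate carrée (x = Rλ, y = Rφ), meridians are true-scale (h = 1) and parallels are stretched by k = sec φ.
Areal scale = h·k = 1 × sec φ; at 50.8°, h = 1.000, k = 1.582, so h·k = 1.582.
True area = apparent / (areal scale) = 41000 / 1.582 ≈ 25900 km².

25900 km²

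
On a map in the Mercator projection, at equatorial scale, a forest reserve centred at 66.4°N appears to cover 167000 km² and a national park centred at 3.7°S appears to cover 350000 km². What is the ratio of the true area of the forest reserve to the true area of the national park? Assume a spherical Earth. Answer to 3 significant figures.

Mercator's areal exaggeration is sec²φ; hence true area = (apparent area) · cos²φ.
True area of forest reserve: 167000 × cos²(66.4°) = 167000 × 0.1603 = 26770 km².
True area of national park: 350000 × cos²(3.7°) = 350000 × 0.9958 = 348500 km².
Ratio = 26770 / 348500 ≈ 0.0768.

0.0768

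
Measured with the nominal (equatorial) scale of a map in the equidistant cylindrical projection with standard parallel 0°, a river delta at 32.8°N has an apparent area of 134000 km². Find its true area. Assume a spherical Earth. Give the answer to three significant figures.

For the equirectangular projection with φ₀ = 0 (plate carrée), h = 1 along meridians and k = sec φ along parallels.
Areal scale = h·k = 1 × sec φ; at 32.8°, h = 1.000, k = 1.190, so h·k = 1.190.
True area = apparent / (areal scale) = 134000 / 1.190 ≈ 113000 km².

113000 km²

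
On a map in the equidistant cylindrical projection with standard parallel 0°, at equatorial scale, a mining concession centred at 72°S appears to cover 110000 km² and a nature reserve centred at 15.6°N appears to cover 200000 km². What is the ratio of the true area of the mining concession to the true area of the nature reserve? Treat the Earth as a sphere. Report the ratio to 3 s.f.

Plate carrée has h = 1 and k = sec φ, giving areal scale sec φ; true area = (apparent area) · cos φ.
True area of mining concession: 110000 × cos(72°) = 110000 × 0.3090 = 33990 km².
True area of nature reserve: 200000 × cos(15.6°) = 200000 × 0.9632 = 192600 km².
Ratio = 33990 / 192600 ≈ 0.176.

0.176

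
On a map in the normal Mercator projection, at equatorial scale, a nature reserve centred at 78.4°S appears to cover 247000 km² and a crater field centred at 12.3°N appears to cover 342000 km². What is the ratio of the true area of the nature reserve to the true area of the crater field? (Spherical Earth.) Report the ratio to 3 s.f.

0.0306

Mercator's areal exaggeration is sec²φ; hence true area = (apparent area) · cos²φ.
True area of nature reserve: 247000 × cos²(78.4°) = 247000 × 0.04043 = 9987 km².
True area of crater field: 342000 × cos²(12.3°) = 342000 × 0.9546 = 326500 km².
Ratio = 9987 / 326500 ≈ 0.0306.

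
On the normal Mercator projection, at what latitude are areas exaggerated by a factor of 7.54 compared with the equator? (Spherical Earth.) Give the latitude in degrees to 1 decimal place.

Mercator areal scale is sec²φ.
sec²φ = 7.54  ⇒  cos²φ = 0.1326  ⇒  cos φ = 0.3642.
φ = arccos(0.3642) ≈ 68.6°.

68.6°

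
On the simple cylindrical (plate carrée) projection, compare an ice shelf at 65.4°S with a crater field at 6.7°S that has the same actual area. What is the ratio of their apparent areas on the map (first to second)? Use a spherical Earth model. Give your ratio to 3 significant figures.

For the equirectangular projection with φ₀ = 0 (plate carrée), h = 1 along meridians and k = sec φ along parallels.
Areal scale at 65.4°: h·k = 1.000 × 2.402 = 2.402.
Areal scale at 6.7°: h·k = 1.000 × 1.007 = 1.007.
Ratio = 2.402/1.007 ≈ 2.39.

2.39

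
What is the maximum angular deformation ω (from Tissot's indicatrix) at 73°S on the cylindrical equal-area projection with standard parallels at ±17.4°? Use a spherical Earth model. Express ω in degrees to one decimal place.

For cylindrical equal-area with standard parallel φ₀, h = cos φ / cos φ₀ and k = cos φ₀ / cos φ, so h·k = 1.
At 73°: h = 0.3064, k = 3.264; principal scales a = 3.264, b = 0.3064.
sin(ω/2) = (a − b)/(a + b) = 2.957/3.570 = 0.8284, so ω = 2 arcsin(0.8284) ≈ 111.9°.

111.9°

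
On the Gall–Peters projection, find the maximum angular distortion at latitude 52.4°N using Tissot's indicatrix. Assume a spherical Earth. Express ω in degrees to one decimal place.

Gall–Peters is a cylindrical equal-area projection with standard parallels at ±45°. Cylindrical equal-area (φ₀ = 45°): h = cos φ / cos 45° along meridians, k = cos 45° / cos φ along parallels; h·k = 1.
At 52.4°: h = 0.8629, k = 1.159; principal scales a = 1.159, b = 0.8629.
sin(ω/2) = (a − b)/(a + b) = 0.2960/2.022 = 0.1464, so ω = 2 arcsin(0.1464) ≈ 16.8°.

16.8°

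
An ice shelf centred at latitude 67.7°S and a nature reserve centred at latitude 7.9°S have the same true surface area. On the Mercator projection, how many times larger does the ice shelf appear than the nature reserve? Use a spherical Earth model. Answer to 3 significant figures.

Mercator areal scale is sec²φ.
At 67.7°: sec²(67.7°) = 1/0.3795² = 6.945.
At 7.9°: sec²(7.9°) = 1/0.9905² = 1.019.
Ratio = 6.945/1.019 = cos²(7.9°)/cos²(67.7°) ≈ 6.81.

6.81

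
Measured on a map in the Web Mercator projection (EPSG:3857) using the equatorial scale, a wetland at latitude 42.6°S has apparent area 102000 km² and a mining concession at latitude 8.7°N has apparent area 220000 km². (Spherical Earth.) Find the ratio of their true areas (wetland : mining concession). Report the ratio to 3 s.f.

On Mercator the areal scale is sec²φ, so true area = apparent × cos²φ.
True area of wetland: 102000 × cos²(42.6°) = 102000 × 0.5418 = 55270 km².
True area of mining concession: 220000 × cos²(8.7°) = 220000 × 0.9771 = 215000 km².
Ratio = 55270 / 215000 ≈ 0.257.

0.257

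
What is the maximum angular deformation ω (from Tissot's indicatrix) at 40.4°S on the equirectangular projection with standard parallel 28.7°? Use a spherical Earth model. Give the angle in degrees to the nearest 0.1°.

8.1°

In the equirectangular projection with standard parallel φ₀ = 28.7° (x = Rλ cos φ₀, y = Rφ), meridians are true-scale (h = 1) and the parallel scale is k = cos φ₀ / cos φ.
At 40.4°: h = 1.000, k = 1.152; principal scales a = 1.152, b = 1.000.
sin(ω/2) = (a − b)/(a + b) = 0.1518/2.152 = 0.07055, so ω = 2 arcsin(0.07055) ≈ 8.1°.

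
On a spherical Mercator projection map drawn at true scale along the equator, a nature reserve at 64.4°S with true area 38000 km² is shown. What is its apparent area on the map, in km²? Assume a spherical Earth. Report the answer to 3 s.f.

204000 km²

The Mercator projection is conformal; its linear scale factor is the same in every direction and equals sec φ = 1/cos φ.
Areal scale = k² = sec²φ = 1/cos²(64.4°) = 1/0.4321² = 5.356.
Apparent area = 38000 × 5.356 ≈ 204000 km².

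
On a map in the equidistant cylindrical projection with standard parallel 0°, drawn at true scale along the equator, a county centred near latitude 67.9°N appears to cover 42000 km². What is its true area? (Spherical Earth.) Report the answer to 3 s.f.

15800 km²

For the equirectangular projection with φ₀ = 0 (plate carrée), h = 1 along meridians and k = sec φ along parallels.
Areal scale = h·k = 1 × sec φ; at 67.9°, h = 1.000, k = 2.658, so h·k = 2.658.
True area = apparent / (areal scale) = 42000 / 2.658 ≈ 15800 km².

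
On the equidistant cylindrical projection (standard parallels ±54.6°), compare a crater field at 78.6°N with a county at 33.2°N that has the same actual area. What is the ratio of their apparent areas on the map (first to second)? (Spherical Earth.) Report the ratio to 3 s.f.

4.23

In the equirectangular projection with standard parallel φ₀ = 54.6° (x = Rλ cos φ₀, y = Rφ), meridians are true-scale (h = 1) and the parallel scale is k = cos φ₀ / cos φ.
Areal scale at 78.6°: h·k = 1.000 × 2.931 = 2.931.
Areal scale at 33.2°: h·k = 1.000 × 0.6923 = 0.6923.
Ratio = 2.931/0.6923 ≈ 4.23.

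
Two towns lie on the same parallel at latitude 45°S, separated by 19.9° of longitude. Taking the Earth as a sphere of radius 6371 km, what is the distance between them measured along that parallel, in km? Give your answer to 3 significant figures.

Arc length along a parallel = R cos φ · Δλ (with Δλ in radians).
= 6371 × cos 45° × (19.9° × π/180) = 6371 × 0.7071 × 0.3473 ≈ 1560 km.

1560 km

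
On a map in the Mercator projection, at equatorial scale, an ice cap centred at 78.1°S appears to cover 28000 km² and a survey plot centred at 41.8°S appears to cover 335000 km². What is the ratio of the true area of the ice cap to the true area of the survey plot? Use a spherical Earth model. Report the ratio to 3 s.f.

0.00640

Mercator's areal exaggeration is sec²φ; hence true area = (apparent area) · cos²φ.
True area of ice cap: 28000 × cos²(78.1°) = 28000 × 0.04252 = 1191 km².
True area of survey plot: 335000 × cos²(41.8°) = 335000 × 0.5557 = 186200 km².
Ratio = 1191 / 186200 ≈ 0.00640.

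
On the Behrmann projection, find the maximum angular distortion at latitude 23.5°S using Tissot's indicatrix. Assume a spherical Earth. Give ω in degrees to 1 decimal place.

The Behrmann projection is cylindrical equal-area with φ₀ = 30°. A cylindrical equal-area projection with standard parallel φ₀ has meridian scale h = cos φ / cos φ₀ and parallel scale k = cos φ₀ / cos φ (so areas are preserved, h·k = 1).
At 23.5°: h = 1.059, k = 0.9443; principal scales a = 1.059, b = 0.9443.
sin(ω/2) = (a − b)/(a + b) = 0.1146/2.003 = 0.05720, so ω = 2 arcsin(0.05720) ≈ 6.6°.

6.6°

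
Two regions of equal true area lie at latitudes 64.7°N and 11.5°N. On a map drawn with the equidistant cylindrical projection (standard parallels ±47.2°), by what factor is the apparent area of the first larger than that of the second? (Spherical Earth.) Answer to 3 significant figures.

2.29

The equidistant cylindrical projection with φ₀ = 47.2° has h = 1 (meridians true) and k = cos φ₀ / cos φ along parallels.
Areal scale at 64.7°: h·k = 1.000 × 1.590 = 1.590.
Areal scale at 11.5°: h·k = 1.000 × 0.6934 = 0.6934.
Ratio = 1.590/0.6934 ≈ 2.29.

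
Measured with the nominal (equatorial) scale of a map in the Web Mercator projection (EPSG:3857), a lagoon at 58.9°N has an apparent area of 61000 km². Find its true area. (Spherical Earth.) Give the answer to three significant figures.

16300 km²

For Mercator, h = k = sec φ (a conformal cylindrical projection has a single point scale, 1/cos φ).
Areal scale = k² = sec²φ = 1/cos²(58.9°) = 1/0.5165² = 3.748.
True area = apparent / (areal scale) = 61000 / 3.748 ≈ 16300 km².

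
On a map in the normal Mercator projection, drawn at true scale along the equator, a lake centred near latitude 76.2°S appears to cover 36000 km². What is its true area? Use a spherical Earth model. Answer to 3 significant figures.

Mercator is conformal, so the point scale is isotropic: h = k = sec φ = 1/cos φ.
Areal scale = k² = sec²φ = 1/cos²(76.2°) = 1/0.2385² = 17.58.
True area = apparent / (areal scale) = 36000 / 17.58 ≈ 2050 km².

2050 km²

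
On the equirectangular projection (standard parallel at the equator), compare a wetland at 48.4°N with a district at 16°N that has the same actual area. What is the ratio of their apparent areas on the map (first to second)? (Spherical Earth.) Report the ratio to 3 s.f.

1.45

Plate carrée maps x = Rλ, y = Rφ. The meridian scale is h = 1 and the parallel scale is k = 1/cos φ = sec φ.
Areal scale at 48.4°: h·k = 1.000 × 1.506 = 1.506.
Areal scale at 16°: h·k = 1.000 × 1.040 = 1.040.
Ratio = 1.506/1.040 ≈ 1.45.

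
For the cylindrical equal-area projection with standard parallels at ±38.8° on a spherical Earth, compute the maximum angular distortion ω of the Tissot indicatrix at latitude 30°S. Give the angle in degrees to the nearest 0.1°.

12.1°

For cylindrical equal-area with standard parallel φ₀, h = cos φ / cos φ₀ and k = cos φ₀ / cos φ, so h·k = 1.
At 30°: h = 1.111, k = 0.8999; principal scales a = 1.111, b = 0.8999.
sin(ω/2) = (a − b)/(a + b) = 0.2113/2.011 = 0.1051, so ω = 2 arcsin(0.1051) ≈ 12.1°.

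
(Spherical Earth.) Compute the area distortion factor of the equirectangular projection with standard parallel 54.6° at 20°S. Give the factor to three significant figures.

0.616

The equidistant cylindrical projection with φ₀ = 54.6° has h = 1 (meridians true) and k = cos φ₀ / cos φ along parallels.
Areal scale = h·k = 1 × cos φ₀ / cos φ; at 20°, h = 1.000, k = 0.6165, so h·k = 0.6165.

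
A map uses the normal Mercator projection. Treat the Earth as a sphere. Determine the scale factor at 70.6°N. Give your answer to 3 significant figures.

3.01

Mercator is conformal, so the point scale is isotropic: h = k = sec φ = 1/cos φ.
k = 1/cos 70.6° = 1/0.3322 = 3.011.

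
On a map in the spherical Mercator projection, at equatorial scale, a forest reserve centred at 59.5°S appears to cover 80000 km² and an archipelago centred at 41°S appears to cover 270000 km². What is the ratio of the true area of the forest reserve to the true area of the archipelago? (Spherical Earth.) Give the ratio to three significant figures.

0.134

Mercator's areal exaggeration is sec²φ; hence true area = (apparent area) · cos²φ.
True area of forest reserve: 80000 × cos²(59.5°) = 80000 × 0.2576 = 20610 km².
True area of archipelago: 270000 × cos²(41°) = 270000 × 0.5696 = 153800 km².
Ratio = 20610 / 153800 ≈ 0.134.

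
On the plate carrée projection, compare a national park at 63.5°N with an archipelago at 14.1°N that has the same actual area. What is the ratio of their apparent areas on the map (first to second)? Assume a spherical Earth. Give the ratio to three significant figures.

In the plate carrée (x = Rλ, y = Rφ), meridians are true-scale (h = 1) and parallels are stretched by k = sec φ.
Areal scale at 63.5°: h·k = 1.000 × 2.241 = 2.241.
Areal scale at 14.1°: h·k = 1.000 × 1.031 = 1.031.
Ratio = 2.241/1.031 ≈ 2.17.

2.17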